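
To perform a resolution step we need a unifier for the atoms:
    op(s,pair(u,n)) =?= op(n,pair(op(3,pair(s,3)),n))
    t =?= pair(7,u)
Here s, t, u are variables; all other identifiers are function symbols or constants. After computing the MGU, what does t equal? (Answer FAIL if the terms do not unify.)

Decompose op/2: s =?= n,  pair(u,n) =?= pair(op(3,pair(s,3)),n).
Bind s := n; substituting into the one remaining equation that mentions s gives: pair(u,n) =?= pair(op(3,pair(n,3)),n).
Decompose pair/2: u =?= op(3,pair(n,3)),  n =?= n.
Bind u := op(3,pair(n,3)); substituting into the one remaining equation that mentions u gives: t =?= pair(7,op(3,pair(n,3))).
Delete trivial equation n =?= n.
Bind t := pair(7,op(3,pair(n,3))).
MGU = { s -> n, u -> op(3,pair(n,3)), t -> pair(7,op(3,pair(n,3))) }, so t -> pair(7,op(3,pair(n,3))).

pair(7,op(3,pair(n,3)))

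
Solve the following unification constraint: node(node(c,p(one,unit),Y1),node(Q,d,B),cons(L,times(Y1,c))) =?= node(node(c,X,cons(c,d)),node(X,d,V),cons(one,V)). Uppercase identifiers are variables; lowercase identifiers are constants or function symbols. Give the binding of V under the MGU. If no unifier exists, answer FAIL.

Decompose node/3: node(c,p(one,unit),Y1) =?= node(c,X,cons(c,d)),  node(Q,d,B) =?= node(X,d,V),  cons(L,times(Y1,c)) =?= cons(one,V).
Decompose node/3: c =?= c,  p(one,unit) =?= X,  Y1 =?= cons(c,d).
Delete trivial equation c =?= c.
Bind X := p(one,unit); substituting into the one remaining equation that mentions X gives: node(Q,d,B) =?= node(p(one,unit),d,V).
Bind Y1 := cons(c,d); substituting into the one remaining equation that mentions Y1 gives: cons(L,times(cons(c,d),c)) =?= cons(one,V).
Decompose node/3: Q =?= p(one,unit),  d =?= d,  B =?= V.
Bind Q := p(one,unit); no other remaining equation mentions Q.
Delete trivial equation d =?= d.
Bind B := V; no other remaining equation mentions B.
Decompose cons/2: L =?= one,  times(cons(c,d),c) =?= V.
Bind L := one; no other remaining equation mentions L.
Bind V := times(cons(c,d),c). Substituting into the earlier binding gives B := times(cons(c,d),c).
MGU = { X := p(one,unit), Y1 := cons(c,d), Q := p(one,unit), B := times(cons(c,d),c), L := one, V := times(cons(c,d),c) }, so V := times(cons(c,d),c).

times(cons(c,d),c)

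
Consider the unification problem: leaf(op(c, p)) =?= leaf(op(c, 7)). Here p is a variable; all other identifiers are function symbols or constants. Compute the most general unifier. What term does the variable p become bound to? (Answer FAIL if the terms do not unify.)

7

Decompose leaf/1: op(c, p) =?= op(c, 7).
Decompose op/2: c =?= c,  p =?= 7.
Delete trivial equation c =?= c.
Bind p := 7.
MGU = { p ↦ 7 }, so p ↦ 7.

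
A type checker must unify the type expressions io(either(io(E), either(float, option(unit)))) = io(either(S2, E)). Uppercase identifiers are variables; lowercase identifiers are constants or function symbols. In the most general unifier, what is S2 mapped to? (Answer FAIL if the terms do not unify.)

io(either(float, option(unit)))

Decompose io/1: either(io(E), either(float, option(unit))) = either(S2, E).
Decompose either/2: io(E) = S2,  either(float, option(unit)) = E.
Bind S2 := io(E); no other remaining equation mentions S2.
Bind E := either(float, option(unit)). Substituting into the earlier binding gives S2 := io(either(float, option(unit))).
MGU = { S2 -> io(either(float, option(unit))), E -> either(float, option(unit)) }, so S2 -> io(either(float, option(unit))).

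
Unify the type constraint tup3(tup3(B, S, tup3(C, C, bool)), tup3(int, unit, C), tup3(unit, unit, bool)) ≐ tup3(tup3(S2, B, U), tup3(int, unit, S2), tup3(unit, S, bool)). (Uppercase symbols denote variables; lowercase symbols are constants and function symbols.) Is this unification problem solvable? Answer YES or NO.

YES

Decompose tup3/3: tup3(B, S, tup3(C, C, bool)) ≐ tup3(S2, B, U),  tup3(int, unit, C) ≐ tup3(int, unit, S2),  tup3(unit, unit, bool) ≐ tup3(unit, S, bool).
Decompose tup3/3: B ≐ S2,  S ≐ B,  tup3(C, C, bool) ≐ U.
Bind B := S2; substituting into the one remaining equation that mentions B gives: S ≐ S2.
Bind S := S2; substituting into the one remaining equation that mentions S gives: tup3(unit, unit, bool) ≐ tup3(unit, S2, bool).
Bind U := tup3(C, C, bool); no other remaining equation mentions U.
Decompose tup3/3: int ≐ int,  unit ≐ unit,  C ≐ S2.
Delete trivial equation int ≐ int.
Delete trivial equation unit ≐ unit.
Bind C := S2; no other remaining equation mentions C. Substituting into the earlier binding gives U := tup3(S2, S2, bool).
Decompose tup3/3: unit ≐ unit,  unit ≐ S2,  bool ≐ bool.
Delete trivial equation unit ≐ unit.
Bind S2 := unit; no other remaining equation mentions S2. Substituting into the earlier bindings gives B := unit, S := unit, U := tup3(unit, unit, bool), C := unit.
Delete trivial equation bool ≐ bool.
No equations remain and no clash or occurs-check failure arose, so a unifier exists.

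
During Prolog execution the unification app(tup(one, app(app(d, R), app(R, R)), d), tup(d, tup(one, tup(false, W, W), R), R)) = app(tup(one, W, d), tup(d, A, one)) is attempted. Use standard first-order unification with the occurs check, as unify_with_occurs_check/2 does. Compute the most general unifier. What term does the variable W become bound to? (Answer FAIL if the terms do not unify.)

app(app(d, one), app(one, one))

Decompose app/2: tup(one, app(app(d, R), app(R, R)), d) = tup(one, W, d),  tup(d, tup(one, tup(false, W, W), R), R) = tup(d, A, one).
Decompose tup/3: one = one,  app(app(d, R), app(R, R)) = W,  d = d.
Delete trivial equation one = one.
Bind W := app(app(d, R), app(R, R)); substituting into the one remaining equation that mentions W gives: tup(d, tup(one, tup(false, app(app(d, R), app(R, R)), app(app(d, R), app(R, R))), R), R) = tup(d, A, one).
Delete trivial equation d = d.
Decompose tup/3: d = d,  tup(one, tup(false, app(app(d, R), app(R, R)), app(app(d, R), app(R, R))), R) = A,  R = one.
Delete trivial equation d = d.
Bind A := tup(one, tup(false, app(app(d, R), app(R, R)), app(app(d, R), app(R, R))), R); no other remaining equation mentions A.
Bind R := one. Substituting into the earlier bindings gives W := app(app(d, one), app(one, one)), A := tup(one, tup(false, app(app(d, one), app(one, one)), app(app(d, one), app(one, one))), one).
MGU = { W ↦ app(app(d, one), app(one, one)), A ↦ tup(one, tup(false, app(app(d, one), app(one, one)), app(app(d, one), app(one, one))), one), R ↦ one }, so W ↦ app(app(d, one), app(one, one)).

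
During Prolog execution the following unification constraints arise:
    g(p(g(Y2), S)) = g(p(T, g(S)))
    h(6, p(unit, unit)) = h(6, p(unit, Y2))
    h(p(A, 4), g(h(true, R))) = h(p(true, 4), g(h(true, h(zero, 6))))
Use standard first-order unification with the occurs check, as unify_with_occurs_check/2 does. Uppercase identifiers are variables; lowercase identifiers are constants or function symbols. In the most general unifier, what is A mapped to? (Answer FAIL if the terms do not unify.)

Decompose g/1: p(g(Y2), S) = p(T, g(S)).
Decompose p/2: g(Y2) = T,  S = g(S).
Bind T := g(Y2); no other remaining equation mentions T.
Occurs check fails: S occurs in g(S); the equation S = g(S) has no finite solution.

FAIL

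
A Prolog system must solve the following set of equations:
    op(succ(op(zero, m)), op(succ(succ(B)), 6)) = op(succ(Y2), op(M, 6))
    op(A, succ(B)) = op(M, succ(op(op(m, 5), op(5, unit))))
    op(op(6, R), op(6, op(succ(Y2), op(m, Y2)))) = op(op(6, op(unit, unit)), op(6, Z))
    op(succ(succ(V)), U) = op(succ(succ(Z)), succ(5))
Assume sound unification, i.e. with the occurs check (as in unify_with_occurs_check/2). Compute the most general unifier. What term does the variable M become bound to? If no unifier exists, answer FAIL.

succ(succ(op(op(m, 5), op(5, unit))))

Decompose op/2: succ(op(zero, m)) = succ(Y2),  op(succ(succ(B)), 6) = op(M, 6).
Decompose succ/1: op(zero, m) = Y2.
Bind Y2 := op(zero, m); substituting into the one remaining equation that mentions Y2 gives: op(op(6, R), op(6, op(succ(op(zero, m)), op(m, op(zero, m))))) = op(op(6, op(unit, unit)), op(6, Z)).
Decompose op/2: succ(succ(B)) = M,  6 = 6.
Bind M := succ(succ(B)); substituting into the one remaining equation that mentions M gives: op(A, succ(B)) = op(succ(succ(B)), succ(op(op(m, 5), op(5, unit)))).
Delete trivial equation 6 = 6.
Decompose op/2: A = succ(succ(B)),  succ(B) = succ(op(op(m, 5), op(5, unit))).
Bind A := succ(succ(B)); no other remaining equation mentions A.
Decompose succ/1: B = op(op(m, 5), op(5, unit)).
Bind B := op(op(m, 5), op(5, unit)); no other remaining equation mentions B. Substituting into the earlier bindings gives M := succ(succ(op(op(m, 5), op(5, unit)))), A := succ(succ(op(op(m, 5), op(5, unit)))).
Decompose op/2: op(6, R) = op(6, op(unit, unit)),  op(6, op(succ(op(zero, m)), op(m, op(zero, m)))) = op(6, Z).
Decompose op/2: 6 = 6,  R = op(unit, unit).
Delete trivial equation 6 = 6.
Bind R := op(unit, unit); no other remaining equation mentions R.
Decompose op/2: 6 = 6,  op(succ(op(zero, m)), op(m, op(zero, m))) = Z.
Delete trivial equation 6 = 6.
Bind Z := op(succ(op(zero, m)), op(m, op(zero, m))); substituting into the remaining equation gives: op(succ(succ(V)), U) = op(succ(succ(op(succ(op(zero, m)), op(m, op(zero, m))))), succ(5)).
Decompose op/2: succ(succ(V)) = succ(succ(op(succ(op(zero, m)), op(m, op(zero, m))))),  U = succ(5).
Decompose succ/1: succ(V) = succ(op(succ(op(zero, m)), op(m, op(zero, m)))).
Decompose succ/1: V = op(succ(op(zero, m)), op(m, op(zero, m))).
Bind V := op(succ(op(zero, m)), op(m, op(zero, m))); no other remaining equation mentions V.
Bind U := succ(5).
MGU = { Y2 ↦ op(zero, m), M ↦ succ(succ(op(op(m, 5), op(5, unit)))), A ↦ succ(succ(op(op(m, 5), op(5, unit)))), B ↦ op(op(m, 5), op(5, unit)), R ↦ op(unit, unit), Z ↦ op(succ(op(zero, m)), op(m, op(zero, m))), V ↦ op(succ(op(zero, m)), op(m, op(zero, m))), U ↦ succ(5) }, so M ↦ succ(succ(op(op(m, 5), op(5, unit)))).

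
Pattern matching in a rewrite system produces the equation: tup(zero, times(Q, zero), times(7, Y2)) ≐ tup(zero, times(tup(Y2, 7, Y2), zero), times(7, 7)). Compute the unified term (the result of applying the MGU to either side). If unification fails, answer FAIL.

tup(zero, times(tup(7, 7, 7), zero), times(7, 7))

Decompose tup/3: zero ≐ zero,  times(Q, zero) ≐ times(tup(Y2, 7, Y2), zero),  times(7, Y2) ≐ times(7, 7).
Delete trivial equation zero ≐ zero.
Decompose times/2: Q ≐ tup(Y2, 7, Y2),  zero ≐ zero.
Bind Q := tup(Y2, 7, Y2); no other remaining equation mentions Q.
Delete trivial equation zero ≐ zero.
Decompose times/2: 7 ≐ 7,  Y2 ≐ 7.
Delete trivial equation 7 ≐ 7.
Bind Y2 := 7. Substituting into the earlier binding gives Q := tup(7, 7, 7).
Applying the MGU to either side gives tup(zero, times(tup(7, 7, 7), zero), times(7, 7)).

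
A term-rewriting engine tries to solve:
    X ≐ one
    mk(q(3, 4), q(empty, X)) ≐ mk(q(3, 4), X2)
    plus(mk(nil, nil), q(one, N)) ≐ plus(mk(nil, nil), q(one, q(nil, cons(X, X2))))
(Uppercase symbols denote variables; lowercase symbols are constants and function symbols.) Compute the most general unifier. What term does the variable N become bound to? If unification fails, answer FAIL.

q(nil, cons(one, q(empty, one)))

Bind X := one; substituting into the remaining equations gives: mk(q(3, 4), q(empty, one)) ≐ mk(q(3, 4), X2),  plus(mk(nil, nil), q(one, N)) ≐ plus(mk(nil, nil), q(one, q(nil, cons(one, X2)))).
Decompose mk/2: q(3, 4) ≐ q(3, 4),  q(empty, one) ≐ X2.
Delete trivial equation q(3, 4) ≐ q(3, 4).
Bind X2 := q(empty, one); substituting into the remaining equation gives: plus(mk(nil, nil), q(one, N)) ≐ plus(mk(nil, nil), q(one, q(nil, cons(one, q(empty, one))))).
Decompose plus/2: mk(nil, nil) ≐ mk(nil, nil),  q(one, N) ≐ q(one, q(nil, cons(one, q(empty, one)))).
Delete trivial equation mk(nil, nil) ≐ mk(nil, nil).
Decompose q/2: one ≐ one,  N ≐ q(nil, cons(one, q(empty, one))).
Delete trivial equation one ≐ one.
Bind N := q(nil, cons(one, q(empty, one))).
MGU = { X -> one, X2 -> q(empty, one), N -> q(nil, cons(one, q(empty, one))) }, so N -> q(nil, cons(one, q(empty, one))).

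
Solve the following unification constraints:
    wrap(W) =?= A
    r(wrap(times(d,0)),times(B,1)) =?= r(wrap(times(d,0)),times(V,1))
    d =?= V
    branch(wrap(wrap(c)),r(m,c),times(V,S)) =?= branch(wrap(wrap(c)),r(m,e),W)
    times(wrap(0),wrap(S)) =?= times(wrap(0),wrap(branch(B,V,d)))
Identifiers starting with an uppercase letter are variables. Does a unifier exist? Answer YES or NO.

NO

Bind A := wrap(W); no other remaining equation mentions A.
Decompose r/2: wrap(times(d,0)) =?= wrap(times(d,0)),  times(B,1) =?= times(V,1).
Delete trivial equation wrap(times(d,0)) =?= wrap(times(d,0)).
Decompose times/2: B =?= V,  1 =?= 1.
Bind B := V; substituting into the one remaining equation that mentions B gives: times(wrap(0),wrap(S)) =?= times(wrap(0),wrap(branch(V,V,d))).
Delete trivial equation 1 =?= 1.
Bind V := d; substituting into the remaining equations gives: branch(wrap(wrap(c)),r(m,c),times(d,S)) =?= branch(wrap(wrap(c)),r(m,e),W),  times(wrap(0),wrap(S)) =?= times(wrap(0),wrap(branch(d,d,d))). Substituting into the earlier binding gives B := d.
Decompose branch/3: wrap(wrap(c)) =?= wrap(wrap(c)),  r(m,c) =?= r(m,e),  times(d,S) =?= W.
Delete trivial equation wrap(wrap(c)) =?= wrap(wrap(c)).
Decompose r/2: m =?= m,  c =?= e.
Delete trivial equation m =?= m.
Clash: constants c and e differ; no unifier exists.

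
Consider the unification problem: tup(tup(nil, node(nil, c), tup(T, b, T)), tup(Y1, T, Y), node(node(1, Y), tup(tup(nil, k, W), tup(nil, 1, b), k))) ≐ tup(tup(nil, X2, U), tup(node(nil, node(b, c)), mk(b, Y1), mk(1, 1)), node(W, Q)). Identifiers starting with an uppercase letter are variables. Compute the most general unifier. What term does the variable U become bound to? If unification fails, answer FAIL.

Decompose tup/3: tup(nil, node(nil, c), tup(T, b, T)) ≐ tup(nil, X2, U),  tup(Y1, T, Y) ≐ tup(node(nil, node(b, c)), mk(b, Y1), mk(1, 1)),  node(node(1, Y), tup(tup(nil, k, W), tup(nil, 1, b), k)) ≐ node(W, Q).
Decompose tup/3: nil ≐ nil,  node(nil, c) ≐ X2,  tup(T, b, T) ≐ U.
Delete trivial equation nil ≐ nil.
Bind X2 := node(nil, c); no other remaining equation mentions X2.
Bind U := tup(T, b, T); no other remaining equation mentions U.
Decompose tup/3: Y1 ≐ node(nil, node(b, c)),  T ≐ mk(b, Y1),  Y ≐ mk(1, 1).
Bind Y1 := node(nil, node(b, c)); substituting into the one remaining equation that mentions Y1 gives: T ≐ mk(b, node(nil, node(b, c))).
Bind T := mk(b, node(nil, node(b, c))); no other remaining equation mentions T. Substituting into the earlier binding gives U := tup(mk(b, node(nil, node(b, c))), b, mk(b, node(nil, node(b, c)))).
Bind Y := mk(1, 1); substituting into the remaining equation gives: node(node(1, mk(1, 1)), tup(tup(nil, k, W), tup(nil, 1, b), k)) ≐ node(W, Q).
Decompose node/2: node(1, mk(1, 1)) ≐ W,  tup(tup(nil, k, W), tup(nil, 1, b), k) ≐ Q.
Bind W := node(1, mk(1, 1)); substituting into the remaining equation gives: tup(tup(nil, k, node(1, mk(1, 1))), tup(nil, 1, b), k) ≐ Q.
Bind Q := tup(tup(nil, k, node(1, mk(1, 1))), tup(nil, 1, b), k).
MGU = { X2 -> node(nil, c), U -> tup(mk(b, node(nil, node(b, c))), b, mk(b, node(nil, node(b, c)))), Y1 -> node(nil, node(b, c)), T -> mk(b, node(nil, node(b, c))), Y -> mk(1, 1), W -> node(1, mk(1, 1)), Q -> tup(tup(nil, k, node(1, mk(1, 1))), tup(nil, 1, b), k) }, so U -> tup(mk(b, node(nil, node(b, c))), b, mk(b, node(nil, node(b, c)))).

tup(mk(b, node(nil, node(b, c))), b, mk(b, node(nil, node(b, c))))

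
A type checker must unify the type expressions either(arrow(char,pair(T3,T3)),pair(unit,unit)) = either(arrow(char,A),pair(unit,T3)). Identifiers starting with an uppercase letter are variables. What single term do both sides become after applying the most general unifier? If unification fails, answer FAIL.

Decompose either/2: arrow(char,pair(T3,T3)) = arrow(char,A),  pair(unit,unit) = pair(unit,T3).
Decompose arrow/2: char = char,  pair(T3,T3) = A.
Delete trivial equation char = char.
Bind A := pair(T3,T3); no other remaining equation mentions A.
Decompose pair/2: unit = unit,  unit = T3.
Delete trivial equation unit = unit.
Bind T3 := unit. Substituting into the earlier binding gives A := pair(unit,unit).
Applying the MGU to either side gives either(arrow(char,pair(unit,unit)),pair(unit,unit)).

either(arrow(char,pair(unit,unit)),pair(unit,unit))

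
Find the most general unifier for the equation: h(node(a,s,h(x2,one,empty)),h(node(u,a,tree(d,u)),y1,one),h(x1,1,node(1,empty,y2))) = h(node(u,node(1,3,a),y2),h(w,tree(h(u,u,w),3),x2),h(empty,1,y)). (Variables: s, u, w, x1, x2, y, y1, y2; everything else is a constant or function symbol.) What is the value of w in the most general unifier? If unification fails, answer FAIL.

Decompose h/3: node(a,s,h(x2,one,empty)) = node(u,node(1,3,a),y2),  h(node(u,a,tree(d,u)),y1,one) = h(w,tree(h(u,u,w),3),x2),  h(x1,1,node(1,empty,y2)) = h(empty,1,y).
Decompose node/3: a = u,  s = node(1,3,a),  h(x2,one,empty) = y2.
Bind u := a; substituting into the one remaining equation that mentions u gives: h(node(a,a,tree(d,a)),y1,one) = h(w,tree(h(a,a,w),3),x2).
Bind s := node(1,3,a); no other remaining equation mentions s.
Bind y2 := h(x2,one,empty); substituting into the one remaining equation that mentions y2 gives: h(x1,1,node(1,empty,h(x2,one,empty))) = h(empty,1,y).
Decompose h/3: node(a,a,tree(d,a)) = w,  y1 = tree(h(a,a,w),3),  one = x2.
Bind w := node(a,a,tree(d,a)); substituting into the one remaining equation that mentions w gives: y1 = tree(h(a,a,node(a,a,tree(d,a))),3).
Bind y1 := tree(h(a,a,node(a,a,tree(d,a))),3); no other remaining equation mentions y1.
Bind x2 := one; substituting into the remaining equation gives: h(x1,1,node(1,empty,h(one,one,empty))) = h(empty,1,y). Substituting into the earlier binding gives y2 := h(one,one,empty).
Decompose h/3: x1 = empty,  1 = 1,  node(1,empty,h(one,one,empty)) = y.
Bind x1 := empty; no other remaining equation mentions x1.
Delete trivial equation 1 = 1.
Bind y := node(1,empty,h(one,one,empty)).
MGU = { u -> a, s -> node(1,3,a), y2 -> h(one,one,empty), w -> node(a,a,tree(d,a)), y1 -> tree(h(a,a,node(a,a,tree(d,a))),3), x2 -> one, x1 -> empty, y -> node(1,empty,h(one,one,empty)) }, so w -> node(a,a,tree(d,a)).

node(a,a,tree(d,a))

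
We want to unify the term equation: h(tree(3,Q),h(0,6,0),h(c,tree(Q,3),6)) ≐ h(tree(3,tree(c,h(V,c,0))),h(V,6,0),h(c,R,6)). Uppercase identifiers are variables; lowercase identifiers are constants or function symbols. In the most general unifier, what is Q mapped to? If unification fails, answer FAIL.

tree(c,h(0,c,0))

Decompose h/3: tree(3,Q) ≐ tree(3,tree(c,h(V,c,0))),  h(0,6,0) ≐ h(V,6,0),  h(c,tree(Q,3),6) ≐ h(c,R,6).
Decompose tree/2: 3 ≐ 3,  Q ≐ tree(c,h(V,c,0)).
Delete trivial equation 3 ≐ 3.
Bind Q := tree(c,h(V,c,0)); substituting into the one remaining equation that mentions Q gives: h(c,tree(tree(c,h(V,c,0)),3),6) ≐ h(c,R,6).
Decompose h/3: 0 ≐ V,  6 ≐ 6,  0 ≐ 0.
Bind V := 0; substituting into the one remaining equation that mentions V gives: h(c,tree(tree(c,h(0,c,0)),3),6) ≐ h(c,R,6). Substituting into the earlier binding gives Q := tree(c,h(0,c,0)).
Delete trivial equation 6 ≐ 6.
Delete trivial equation 0 ≐ 0.
Decompose h/3: c ≐ c,  tree(tree(c,h(0,c,0)),3) ≐ R,  6 ≐ 6.
Delete trivial equation c ≐ c.
Bind R := tree(tree(c,h(0,c,0)),3); no other remaining equation mentions R.
Delete trivial equation 6 ≐ 6.
MGU = { Q -> tree(c,h(0,c,0)), V -> 0, R -> tree(tree(c,h(0,c,0)),3) }, so Q -> tree(c,h(0,c,0)).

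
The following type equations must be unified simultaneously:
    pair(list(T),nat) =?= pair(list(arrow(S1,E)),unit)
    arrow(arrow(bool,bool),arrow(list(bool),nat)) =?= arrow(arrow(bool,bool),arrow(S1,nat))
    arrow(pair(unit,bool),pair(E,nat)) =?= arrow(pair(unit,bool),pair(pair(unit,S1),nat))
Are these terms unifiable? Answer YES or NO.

NO

Decompose pair/2: list(T) =?= list(arrow(S1,E)),  nat =?= unit.
Decompose list/1: T =?= arrow(S1,E).
Bind T := arrow(S1,E); no other remaining equation mentions T.
Clash: constants nat and unit differ; no unifier exists.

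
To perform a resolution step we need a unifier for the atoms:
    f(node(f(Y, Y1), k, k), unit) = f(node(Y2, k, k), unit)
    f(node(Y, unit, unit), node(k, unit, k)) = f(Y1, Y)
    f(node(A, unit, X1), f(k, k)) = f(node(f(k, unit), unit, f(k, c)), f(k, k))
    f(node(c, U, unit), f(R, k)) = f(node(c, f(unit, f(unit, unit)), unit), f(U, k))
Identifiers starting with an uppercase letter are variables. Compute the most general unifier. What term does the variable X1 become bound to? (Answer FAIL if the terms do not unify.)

f(k, c)

Decompose f/2: node(f(Y, Y1), k, k) = node(Y2, k, k),  unit = unit.
Decompose node/3: f(Y, Y1) = Y2,  k = k,  k = k.
Bind Y2 := f(Y, Y1); no other remaining equation mentions Y2.
Delete trivial equation k = k.
Delete trivial equation k = k.
Delete trivial equation unit = unit.
Decompose f/2: node(Y, unit, unit) = Y1,  node(k, unit, k) = Y.
Bind Y1 := node(Y, unit, unit); no other remaining equation mentions Y1. Substituting into the earlier binding gives Y2 := f(Y, node(Y, unit, unit)).
Bind Y := node(k, unit, k); no other remaining equation mentions Y. Substituting into the earlier bindings gives Y2 := f(node(k, unit, k), node(node(k, unit, k), unit, unit)), Y1 := node(node(k, unit, k), unit, unit).
Decompose f/2: node(A, unit, X1) = node(f(k, unit), unit, f(k, c)),  f(k, k) = f(k, k).
Decompose node/3: A = f(k, unit),  unit = unit,  X1 = f(k, c).
Bind A := f(k, unit); no other remaining equation mentions A.
Delete trivial equation unit = unit.
Bind X1 := f(k, c); no other remaining equation mentions X1.
Delete trivial equation f(k, k) = f(k, k).
Decompose f/2: node(c, U, unit) = node(c, f(unit, f(unit, unit)), unit),  f(R, k) = f(U, k).
Decompose node/3: c = c,  U = f(unit, f(unit, unit)),  unit = unit.
Delete trivial equation c = c.
Bind U := f(unit, f(unit, unit)); substituting into the one remaining equation that mentions U gives: f(R, k) = f(f(unit, f(unit, unit)), k).
Delete trivial equation unit = unit.
Decompose f/2: R = f(unit, f(unit, unit)),  k = k.
Bind R := f(unit, f(unit, unit)); no other remaining equation mentions R.
Delete trivial equation k = k.
MGU = { Y2 ↦ f(node(k, unit, k), node(node(k, unit, k), unit, unit)), Y1 ↦ node(node(k, unit, k), unit, unit), Y ↦ node(k, unit, k), A ↦ f(k, unit), X1 ↦ f(k, c), U ↦ f(unit, f(unit, unit)), R ↦ f(unit, f(unit, unit)) }, so X1 ↦ f(k, c).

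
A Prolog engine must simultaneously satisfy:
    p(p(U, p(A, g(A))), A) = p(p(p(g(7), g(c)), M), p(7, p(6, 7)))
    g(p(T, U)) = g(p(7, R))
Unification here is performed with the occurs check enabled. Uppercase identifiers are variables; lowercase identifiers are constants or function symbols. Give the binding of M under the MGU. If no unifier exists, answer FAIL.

Decompose p/2: p(U, p(A, g(A))) = p(p(g(7), g(c)), M),  A = p(7, p(6, 7)).
Decompose p/2: U = p(g(7), g(c)),  p(A, g(A)) = M.
Bind U := p(g(7), g(c)); substituting into the one remaining equation that mentions U gives: g(p(T, p(g(7), g(c)))) = g(p(7, R)).
Bind M := p(A, g(A)); no other remaining equation mentions M.
Bind A := p(7, p(6, 7)); no other remaining equation mentions A. Substituting into the earlier binding gives M := p(p(7, p(6, 7)), g(p(7, p(6, 7)))).
Decompose g/1: p(T, p(g(7), g(c))) = p(7, R).
Decompose p/2: T = 7,  p(g(7), g(c)) = R.
Bind T := 7; no other remaining equation mentions T.
Bind R := p(g(7), g(c)).
MGU = { U -> p(g(7), g(c)), M -> p(p(7, p(6, 7)), g(p(7, p(6, 7)))), A -> p(7, p(6, 7)), T -> 7, R -> p(g(7), g(c)) }, so M -> p(p(7, p(6, 7)), g(p(7, p(6, 7)))).

p(p(7, p(6, 7)), g(p(7, p(6, 7))))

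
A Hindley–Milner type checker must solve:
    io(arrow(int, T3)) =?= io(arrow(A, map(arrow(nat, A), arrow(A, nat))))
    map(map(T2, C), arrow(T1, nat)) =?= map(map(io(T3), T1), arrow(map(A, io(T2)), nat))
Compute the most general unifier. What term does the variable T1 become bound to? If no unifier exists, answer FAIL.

Decompose io/1: arrow(int, T3) =?= arrow(A, map(arrow(nat, A), arrow(A, nat))).
Decompose arrow/2: int =?= A,  T3 =?= map(arrow(nat, A), arrow(A, nat)).
Bind A := int; substituting into the remaining equations gives: T3 =?= map(arrow(nat, int), arrow(int, nat)),  map(map(T2, C), arrow(T1, nat)) =?= map(map(io(T3), T1), arrow(map(int, io(T2)), nat)).
Bind T3 := map(arrow(nat, int), arrow(int, nat)); substituting into the remaining equation gives: map(map(T2, C), arrow(T1, nat)) =?= map(map(io(map(arrow(nat, int), arrow(int, nat))), T1), arrow(map(int, io(T2)), nat)).
Decompose map/2: map(T2, C) =?= map(io(map(arrow(nat, int), arrow(int, nat))), T1),  arrow(T1, nat) =?= arrow(map(int, io(T2)), nat).
Decompose map/2: T2 =?= io(map(arrow(nat, int), arrow(int, nat))),  C =?= T1.
Bind T2 := io(map(arrow(nat, int), arrow(int, nat))); substituting into the one remaining equation that mentions T2 gives: arrow(T1, nat) =?= arrow(map(int, io(io(map(arrow(nat, int), arrow(int, nat))))), nat).
Bind C := T1; no other remaining equation mentions C.
Decompose arrow/2: T1 =?= map(int, io(io(map(arrow(nat, int), arrow(int, nat))))),  nat =?= nat.
Bind T1 := map(int, io(io(map(arrow(nat, int), arrow(int, nat))))); no other remaining equation mentions T1. Substituting into the earlier binding gives C := map(int, io(io(map(arrow(nat, int), arrow(int, nat))))).
Delete trivial equation nat =?= nat.
MGU = { A -> int, T3 -> map(arrow(nat, int), arrow(int, nat)), T2 -> io(map(arrow(nat, int), arrow(int, nat))), C -> map(int, io(io(map(arrow(nat, int), arrow(int, nat))))), T1 -> map(int, io(io(map(arrow(nat, int), arrow(int, nat))))) }, so T1 -> map(int, io(io(map(arrow(nat, int), arrow(int, nat))))).

map(int, io(io(map(arrow(nat, int), arrow(int, nat)))))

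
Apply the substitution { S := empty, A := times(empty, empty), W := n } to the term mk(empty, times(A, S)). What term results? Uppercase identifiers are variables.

Replace each occurrence of S with empty.
Replace each occurrence of A with times(empty, empty).
Result: mk(empty, times(times(empty, empty), empty)).

mk(empty, times(times(empty, empty), empty))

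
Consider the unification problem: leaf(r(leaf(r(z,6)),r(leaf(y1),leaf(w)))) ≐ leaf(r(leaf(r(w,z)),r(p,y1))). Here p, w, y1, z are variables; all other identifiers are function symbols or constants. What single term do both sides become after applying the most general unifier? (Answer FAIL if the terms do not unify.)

leaf(r(leaf(r(6,6)),r(leaf(leaf(6)),leaf(6))))

Decompose leaf/1: r(leaf(r(z,6)),r(leaf(y1),leaf(w))) ≐ r(leaf(r(w,z)),r(p,y1)).
Decompose r/2: leaf(r(z,6)) ≐ leaf(r(w,z)),  r(leaf(y1),leaf(w)) ≐ r(p,y1).
Decompose leaf/1: r(z,6) ≐ r(w,z).
Decompose r/2: z ≐ w,  6 ≐ z.
Bind z := w; substituting into the one remaining equation that mentions z gives: 6 ≐ w.
Bind w := 6; substituting into the remaining equation gives: r(leaf(y1),leaf(6)) ≐ r(p,y1). Substituting into the earlier binding gives z := 6.
Decompose r/2: leaf(y1) ≐ p,  leaf(6) ≐ y1.
Bind p := leaf(y1); no other remaining equation mentions p.
Bind y1 := leaf(6). Substituting into the earlier binding gives p := leaf(leaf(6)).
Applying the MGU to either side gives leaf(r(leaf(r(6,6)),r(leaf(leaf(6)),leaf(6)))).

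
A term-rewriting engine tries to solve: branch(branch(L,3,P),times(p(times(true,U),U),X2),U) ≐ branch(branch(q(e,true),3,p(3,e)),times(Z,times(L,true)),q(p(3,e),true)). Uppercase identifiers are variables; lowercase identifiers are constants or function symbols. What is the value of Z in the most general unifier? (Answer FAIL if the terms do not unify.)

p(times(true,q(p(3,e),true)),q(p(3,e),true))

Decompose branch/3: branch(L,3,P) ≐ branch(q(e,true),3,p(3,e)),  times(p(times(true,U),U),X2) ≐ times(Z,times(L,true)),  U ≐ q(p(3,e),true).
Decompose branch/3: L ≐ q(e,true),  3 ≐ 3,  P ≐ p(3,e).
Bind L := q(e,true); substituting into the one remaining equation that mentions L gives: times(p(times(true,U),U),X2) ≐ times(Z,times(q(e,true),true)).
Delete trivial equation 3 ≐ 3.
Bind P := p(3,e); no other remaining equation mentions P.
Decompose times/2: p(times(true,U),U) ≐ Z,  X2 ≐ times(q(e,true),true).
Bind Z := p(times(true,U),U); no other remaining equation mentions Z.
Bind X2 := times(q(e,true),true); no other remaining equation mentions X2.
Bind U := q(p(3,e),true). Substituting into the earlier binding gives Z := p(times(true,q(p(3,e),true)),q(p(3,e),true)).
MGU = { L ↦ q(e,true), P ↦ p(3,e), Z ↦ p(times(true,q(p(3,e),true)),q(p(3,e),true)), X2 ↦ times(q(e,true),true), U ↦ q(p(3,e),true) }, so Z ↦ p(times(true,q(p(3,e),true)),q(p(3,e),true)).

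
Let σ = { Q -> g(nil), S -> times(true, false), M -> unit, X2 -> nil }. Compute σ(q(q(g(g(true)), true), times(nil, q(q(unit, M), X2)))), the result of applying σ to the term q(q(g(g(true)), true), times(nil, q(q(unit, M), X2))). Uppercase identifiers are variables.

Replace each occurrence of M with unit.
Replace each occurrence of X2 with nil.
Result: q(q(g(g(true)), true), times(nil, q(q(unit, unit), nil))).

q(q(g(g(true)), true), times(nil, q(q(unit, unit), nil)))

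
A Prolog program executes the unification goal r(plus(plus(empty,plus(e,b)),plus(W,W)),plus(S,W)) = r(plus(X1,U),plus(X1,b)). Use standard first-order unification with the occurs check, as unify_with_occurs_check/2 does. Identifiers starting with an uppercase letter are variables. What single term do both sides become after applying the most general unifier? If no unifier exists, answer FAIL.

Decompose r/2: plus(plus(empty,plus(e,b)),plus(W,W)) = plus(X1,U),  plus(S,W) = plus(X1,b).
Decompose plus/2: plus(empty,plus(e,b)) = X1,  plus(W,W) = U.
Bind X1 := plus(empty,plus(e,b)); substituting into the one remaining equation that mentions X1 gives: plus(S,W) = plus(plus(empty,plus(e,b)),b).
Bind U := plus(W,W); no other remaining equation mentions U.
Decompose plus/2: S = plus(empty,plus(e,b)),  W = b.
Bind S := plus(empty,plus(e,b)); no other remaining equation mentions S.
Bind W := b. Substituting into the earlier binding gives U := plus(b,b).
Applying the MGU to either side gives r(plus(plus(empty,plus(e,b)),plus(b,b)),plus(plus(empty,plus(e,b)),b)).

r(plus(plus(empty,plus(e,b)),plus(b,b)),plus(plus(empty,plus(e,b)),b))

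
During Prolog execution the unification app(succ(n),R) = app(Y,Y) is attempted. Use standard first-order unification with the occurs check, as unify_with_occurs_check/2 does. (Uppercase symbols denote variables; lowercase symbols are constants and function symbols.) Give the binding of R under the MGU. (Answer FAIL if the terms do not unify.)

Decompose app/2: succ(n) = Y,  R = Y.
Bind Y := succ(n); substituting into the remaining equation gives: R = succ(n).
Bind R := succ(n).
MGU = { Y ↦ succ(n), R ↦ succ(n) }, so R ↦ succ(n).

succ(n)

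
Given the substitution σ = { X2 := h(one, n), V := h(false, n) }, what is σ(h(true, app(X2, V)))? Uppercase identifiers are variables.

h(true, app(h(one, n), h(false, n)))

Replace each occurrence of X2 with h(one, n).
Replace each occurrence of V with h(false, n).
Result: h(true, app(h(one, n), h(false, n))).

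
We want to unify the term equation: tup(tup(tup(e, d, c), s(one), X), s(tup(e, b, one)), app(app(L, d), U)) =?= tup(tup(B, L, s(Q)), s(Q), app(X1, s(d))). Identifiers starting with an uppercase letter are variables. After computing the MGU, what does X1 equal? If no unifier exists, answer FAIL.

Decompose tup/3: tup(tup(e, d, c), s(one), X) =?= tup(B, L, s(Q)),  s(tup(e, b, one)) =?= s(Q),  app(app(L, d), U) =?= app(X1, s(d)).
Decompose tup/3: tup(e, d, c) =?= B,  s(one) =?= L,  X =?= s(Q).
Bind B := tup(e, d, c); no other remaining equation mentions B.
Bind L := s(one); substituting into the one remaining equation that mentions L gives: app(app(s(one), d), U) =?= app(X1, s(d)).
Bind X := s(Q); no other remaining equation mentions X.
Decompose s/1: tup(e, b, one) =?= Q.
Bind Q := tup(e, b, one); no other remaining equation mentions Q. Substituting into the earlier binding gives X := s(tup(e, b, one)).
Decompose app/2: app(s(one), d) =?= X1,  U =?= s(d).
Bind X1 := app(s(one), d); no other remaining equation mentions X1.
Bind U := s(d).
MGU = { B ↦ tup(e, d, c), L ↦ s(one), X ↦ s(tup(e, b, one)), Q ↦ tup(e, b, one), X1 ↦ app(s(one), d), U ↦ s(d) }, so X1 ↦ app(s(one), d).

app(s(one), d)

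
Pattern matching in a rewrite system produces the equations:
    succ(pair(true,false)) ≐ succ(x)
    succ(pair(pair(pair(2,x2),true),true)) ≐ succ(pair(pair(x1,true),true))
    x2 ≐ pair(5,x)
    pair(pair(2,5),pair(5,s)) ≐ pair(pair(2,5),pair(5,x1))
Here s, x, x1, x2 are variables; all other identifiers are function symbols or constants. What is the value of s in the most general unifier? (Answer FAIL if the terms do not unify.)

pair(2,pair(5,pair(true,false)))

Decompose succ/1: pair(true,false) ≐ x.
Bind x := pair(true,false); substituting into the one remaining equation that mentions x gives: x2 ≐ pair(5,pair(true,false)).
Decompose succ/1: pair(pair(pair(2,x2),true),true) ≐ pair(pair(x1,true),true).
Decompose pair/2: pair(pair(2,x2),true) ≐ pair(x1,true),  true ≐ true.
Decompose pair/2: pair(2,x2) ≐ x1,  true ≐ true.
Bind x1 := pair(2,x2); substituting into the one remaining equation that mentions x1 gives: pair(pair(2,5),pair(5,s)) ≐ pair(pair(2,5),pair(5,pair(2,x2))).
Delete trivial equation true ≐ true.
Delete trivial equation true ≐ true.
Bind x2 := pair(5,pair(true,false)); substituting into the remaining equation gives: pair(pair(2,5),pair(5,s)) ≐ pair(pair(2,5),pair(5,pair(2,pair(5,pair(true,false))))). Substituting into the earlier binding gives x1 := pair(2,pair(5,pair(true,false))).
Decompose pair/2: pair(2,5) ≐ pair(2,5),  pair(5,s) ≐ pair(5,pair(2,pair(5,pair(true,false)))).
Delete trivial equation pair(2,5) ≐ pair(2,5).
Decompose pair/2: 5 ≐ 5,  s ≐ pair(2,pair(5,pair(true,false))).
Delete trivial equation 5 ≐ 5.
Bind s := pair(2,pair(5,pair(true,false))).
MGU = { x -> pair(true,false), x1 -> pair(2,pair(5,pair(true,false))), x2 -> pair(5,pair(true,false)), s -> pair(2,pair(5,pair(true,false))) }, so s -> pair(2,pair(5,pair(true,false))).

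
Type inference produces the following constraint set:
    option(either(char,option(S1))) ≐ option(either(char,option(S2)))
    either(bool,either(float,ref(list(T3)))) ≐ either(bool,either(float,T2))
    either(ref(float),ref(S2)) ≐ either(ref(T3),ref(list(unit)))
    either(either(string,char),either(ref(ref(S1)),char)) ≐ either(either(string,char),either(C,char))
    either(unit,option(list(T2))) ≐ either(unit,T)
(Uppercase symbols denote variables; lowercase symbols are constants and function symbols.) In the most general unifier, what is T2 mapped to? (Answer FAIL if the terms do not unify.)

Decompose option/1: either(char,option(S1)) ≐ either(char,option(S2)).
Decompose either/2: char ≐ char,  option(S1) ≐ option(S2).
Delete trivial equation char ≐ char.
Decompose option/1: S1 ≐ S2.
Bind S1 := S2; substituting into the one remaining equation that mentions S1 gives: either(either(string,char),either(ref(ref(S2)),char)) ≐ either(either(string,char),either(C,char)).
Decompose either/2: bool ≐ bool,  either(float,ref(list(T3))) ≐ either(float,T2).
Delete trivial equation bool ≐ bool.
Decompose either/2: float ≐ float,  ref(list(T3)) ≐ T2.
Delete trivial equation float ≐ float.
Bind T2 := ref(list(T3)); substituting into the one remaining equation that mentions T2 gives: either(unit,option(list(ref(list(T3))))) ≐ either(unit,T).
Decompose either/2: ref(float) ≐ ref(T3),  ref(S2) ≐ ref(list(unit)).
Decompose ref/1: float ≐ T3.
Bind T3 := float; substituting into the one remaining equation that mentions T3 gives: either(unit,option(list(ref(list(float))))) ≐ either(unit,T). Substituting into the earlier binding gives T2 := ref(list(float)).
Decompose ref/1: S2 ≐ list(unit).
Bind S2 := list(unit); substituting into the one remaining equation that mentions S2 gives: either(either(string,char),either(ref(ref(list(unit))),char)) ≐ either(either(string,char),either(C,char)). Substituting into the earlier binding gives S1 := list(unit).
Decompose either/2: either(string,char) ≐ either(string,char),  either(ref(ref(list(unit))),char) ≐ either(C,char).
Delete trivial equation either(string,char) ≐ either(string,char).
Decompose either/2: ref(ref(list(unit))) ≐ C,  char ≐ char.
Bind C := ref(ref(list(unit))); no other remaining equation mentions C.
Delete trivial equation char ≐ char.
Decompose either/2: unit ≐ unit,  option(list(ref(list(float)))) ≐ T.
Delete trivial equation unit ≐ unit.
Bind T := option(list(ref(list(float)))).
MGU = { S1 -> list(unit), T2 -> ref(list(float)), T3 -> float, S2 -> list(unit), C -> ref(ref(list(unit))), T -> option(list(ref(list(float)))) }, so T2 -> ref(list(float)).

ref(list(float))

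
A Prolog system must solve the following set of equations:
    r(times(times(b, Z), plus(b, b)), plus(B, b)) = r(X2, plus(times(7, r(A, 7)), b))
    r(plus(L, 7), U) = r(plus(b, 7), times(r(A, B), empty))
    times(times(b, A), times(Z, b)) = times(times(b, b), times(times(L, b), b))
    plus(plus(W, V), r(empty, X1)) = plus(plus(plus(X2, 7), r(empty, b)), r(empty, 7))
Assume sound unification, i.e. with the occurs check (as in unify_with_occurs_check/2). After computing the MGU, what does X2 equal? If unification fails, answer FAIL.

Decompose r/2: times(times(b, Z), plus(b, b)) = X2,  plus(B, b) = plus(times(7, r(A, 7)), b).
Bind X2 := times(times(b, Z), plus(b, b)); substituting into the one remaining equation that mentions X2 gives: plus(plus(W, V), r(empty, X1)) = plus(plus(plus(times(times(b, Z), plus(b, b)), 7), r(empty, b)), r(empty, 7)).
Decompose plus/2: B = times(7, r(A, 7)),  b = b.
Bind B := times(7, r(A, 7)); substituting into the one remaining equation that mentions B gives: r(plus(L, 7), U) = r(plus(b, 7), times(r(A, times(7, r(A, 7))), empty)).
Delete trivial equation b = b.
Decompose r/2: plus(L, 7) = plus(b, 7),  U = times(r(A, times(7, r(A, 7))), empty).
Decompose plus/2: L = b,  7 = 7.
Bind L := b; substituting into the one remaining equation that mentions L gives: times(times(b, A), times(Z, b)) = times(times(b, b), times(times(b, b), b)).
Delete trivial equation 7 = 7.
Bind U := times(r(A, times(7, r(A, 7))), empty); no other remaining equation mentions U.
Decompose times/2: times(b, A) = times(b, b),  times(Z, b) = times(times(b, b), b).
Decompose times/2: b = b,  A = b.
Delete trivial equation b = b.
Bind A := b; no other remaining equation mentions A. Substituting into the earlier bindings gives B := times(7, r(b, 7)), U := times(r(b, times(7, r(b, 7))), empty).
Decompose times/2: Z = times(b, b),  b = b.
Bind Z := times(b, b); substituting into the one remaining equation that mentions Z gives: plus(plus(W, V), r(empty, X1)) = plus(plus(plus(times(times(b, times(b, b)), plus(b, b)), 7), r(empty, b)), r(empty, 7)). Substituting into the earlier binding gives X2 := times(times(b, times(b, b)), plus(b, b)).
Delete trivial equation b = b.
Decompose plus/2: plus(W, V) = plus(plus(times(times(b, times(b, b)), plus(b, b)), 7), r(empty, b)),  r(empty, X1) = r(empty, 7).
Decompose plus/2: W = plus(times(times(b, times(b, b)), plus(b, b)), 7),  V = r(empty, b).
Bind W := plus(times(times(b, times(b, b)), plus(b, b)), 7); no other remaining equation mentions W.
Bind V := r(empty, b); no other remaining equation mentions V.
Decompose r/2: empty = empty,  X1 = 7.
Delete trivial equation empty = empty.
Bind X1 := 7.
MGU = { X2 = times(times(b, times(b, b)), plus(b, b)), B = times(7, r(b, 7)), L = b, U = times(r(b, times(7, r(b, 7))), empty), A = b, Z = times(b, b), W = plus(times(times(b, times(b, b)), plus(b, b)), 7), V = r(empty, b), X1 = 7 }, so X2 = times(times(b, times(b, b)), plus(b, b)).

times(times(b, times(b, b)), plus(b, b))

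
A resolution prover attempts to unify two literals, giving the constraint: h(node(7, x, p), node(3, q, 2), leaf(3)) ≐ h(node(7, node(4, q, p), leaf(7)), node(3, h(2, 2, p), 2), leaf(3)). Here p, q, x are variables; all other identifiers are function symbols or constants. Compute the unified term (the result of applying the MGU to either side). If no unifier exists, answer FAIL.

Decompose h/3: node(7, x, p) ≐ node(7, node(4, q, p), leaf(7)),  node(3, q, 2) ≐ node(3, h(2, 2, p), 2),  leaf(3) ≐ leaf(3).
Decompose node/3: 7 ≐ 7,  x ≐ node(4, q, p),  p ≐ leaf(7).
Delete trivial equation 7 ≐ 7.
Bind x := node(4, q, p); no other remaining equation mentions x.
Bind p := leaf(7); substituting into the one remaining equation that mentions p gives: node(3, q, 2) ≐ node(3, h(2, 2, leaf(7)), 2). Substituting into the earlier binding gives x := node(4, q, leaf(7)).
Decompose node/3: 3 ≐ 3,  q ≐ h(2, 2, leaf(7)),  2 ≐ 2.
Delete trivial equation 3 ≐ 3.
Bind q := h(2, 2, leaf(7)); no other remaining equation mentions q. Substituting into the earlier binding gives x := node(4, h(2, 2, leaf(7)), leaf(7)).
Delete trivial equation 2 ≐ 2.
Delete trivial equation leaf(3) ≐ leaf(3).
Applying the MGU to either side gives h(node(7, node(4, h(2, 2, leaf(7)), leaf(7)), leaf(7)), node(3, h(2, 2, leaf(7)), 2), leaf(3)).

h(node(7, node(4, h(2, 2, leaf(7)), leaf(7)), leaf(7)), node(3, h(2, 2, leaf(7)), 2), leaf(3))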